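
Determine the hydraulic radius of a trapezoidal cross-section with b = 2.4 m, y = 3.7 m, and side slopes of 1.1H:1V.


For a trapezoidal section with side slope z:
A = (b + z*y)*y = (2.4 + 1.1*3.7)*3.7 = 23.939 m^2.
P = b + 2*y*sqrt(1 + z^2) = 2.4 + 2*3.7*sqrt(1 + 1.1^2) = 13.401 m.
R = A/P = 23.939 / 13.401 = 1.7864 m.

1.7864


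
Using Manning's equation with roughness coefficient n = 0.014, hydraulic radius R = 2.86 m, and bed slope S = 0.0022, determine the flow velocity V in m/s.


Manning's equation gives V = (1/n) * R^(2/3) * S^(1/2).
First, compute R^(2/3) = 2.86^(2/3) = 2.0149.
Next, S^(1/2) = 0.0022^(1/2) = 0.046904.
Then 1/n = 1/0.014 = 71.43.
V = 71.43 * 2.0149 * 0.046904 = 6.7504 m/s.

6.7504


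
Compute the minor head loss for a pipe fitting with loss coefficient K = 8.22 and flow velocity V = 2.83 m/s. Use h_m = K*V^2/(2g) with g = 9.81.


Minor loss formula: h_m = K * V^2/(2g).
V^2 = 2.83^2 = 8.0089.
V^2/(2g) = 8.0089 / 19.62 = 0.4082 m.
h_m = 8.22 * 0.4082 = 3.3554 m.

3.3554


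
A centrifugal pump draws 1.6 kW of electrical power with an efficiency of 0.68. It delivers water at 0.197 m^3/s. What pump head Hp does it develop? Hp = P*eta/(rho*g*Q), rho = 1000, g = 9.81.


Pump head formula: Hp = P * eta / (rho * g * Q).
Numerator: P * eta = 1.6 * 1000 * 0.68 = 1088.0 W.
Denominator: rho * g * Q = 1000 * 9.81 * 0.197 = 1932.57.
Hp = 1088.0 / 1932.57 = 0.56 m.

0.56


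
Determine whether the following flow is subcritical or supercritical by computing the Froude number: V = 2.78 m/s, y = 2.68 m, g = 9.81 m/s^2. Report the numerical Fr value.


The Froude number is defined as Fr = V / sqrt(g*y).
g*y = 9.81 * 2.68 = 26.2908.
sqrt(g*y) = sqrt(26.2908) = 5.1275.
Fr = 2.78 / 5.1275 = 0.5422.
Since Fr < 1, the flow is subcritical.

0.5422


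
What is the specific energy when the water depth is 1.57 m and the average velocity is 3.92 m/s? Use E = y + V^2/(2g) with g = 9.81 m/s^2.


Specific energy E = y + V^2/(2g).
Velocity head = V^2/(2g) = 3.92^2 / (2*9.81) = 15.3664 / 19.62 = 0.7832 m.
E = 1.57 + 0.7832 = 2.3532 m.

2.3532


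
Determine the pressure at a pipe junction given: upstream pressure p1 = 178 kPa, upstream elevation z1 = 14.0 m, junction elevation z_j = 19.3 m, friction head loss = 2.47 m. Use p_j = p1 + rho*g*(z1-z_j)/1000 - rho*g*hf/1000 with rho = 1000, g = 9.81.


Junction pressure: p_j = p1 + rho*g*(z1 - z_j)/1000 - rho*g*hf/1000.
Elevation term = 1000*9.81*(14.0 - 19.3)/1000 = -51.993 kPa.
Friction term = 1000*9.81*2.47/1000 = 24.231 kPa.
p_j = 178 + -51.993 - 24.231 = 101.78 kPa.

101.78


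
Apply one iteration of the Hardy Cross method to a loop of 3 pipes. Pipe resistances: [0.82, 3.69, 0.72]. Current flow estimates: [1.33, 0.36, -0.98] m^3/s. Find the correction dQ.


Numerator terms (r*Q*|Q|): 0.82*1.33*|1.33| = 1.4505; 3.69*0.36*|0.36| = 0.4782; 0.72*-0.98*|-0.98| = -0.6915.
Sum of numerator = 1.2372.
Denominator terms (r*|Q|): 0.82*|1.33| = 1.0906; 3.69*|0.36| = 1.3284; 0.72*|-0.98| = 0.7056.
2 * sum of denominator = 2 * 3.1246 = 6.2492.
dQ = -1.2372 / 6.2492 = -0.198 m^3/s.

-0.198


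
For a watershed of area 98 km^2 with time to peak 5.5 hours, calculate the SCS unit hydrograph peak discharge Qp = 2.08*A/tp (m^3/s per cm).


SCS formula: Qp = 2.08 * A / tp.
Qp = 2.08 * 98 / 5.5
   = 203.84 / 5.5
   = 37.06 m^3/s per cm.

37.06


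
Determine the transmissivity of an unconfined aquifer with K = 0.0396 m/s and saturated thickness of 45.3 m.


Transmissivity is defined as T = K * h.
T = 0.0396 * 45.3
  = 1.7939 m^2/s.

1.7939


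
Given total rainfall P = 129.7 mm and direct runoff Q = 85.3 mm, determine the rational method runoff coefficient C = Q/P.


The runoff coefficient C = runoff depth / rainfall depth.
C = 85.3 / 129.7
  = 0.6577.

0.6577


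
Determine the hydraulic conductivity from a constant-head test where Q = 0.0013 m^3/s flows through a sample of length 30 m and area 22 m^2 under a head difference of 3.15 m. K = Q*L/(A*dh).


From K = Q*L / (A*dh):
Numerator: Q*L = 0.0013 * 30 = 0.039.
Denominator: A*dh = 22 * 3.15 = 69.3.
K = 0.039 / 69.3 = 0.000563 m/s.

0.000563


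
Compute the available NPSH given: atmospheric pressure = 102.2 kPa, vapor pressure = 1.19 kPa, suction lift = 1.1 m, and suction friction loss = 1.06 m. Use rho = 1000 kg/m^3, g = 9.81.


NPSHa = p_atm/(rho*g) - z_s - hf_s - p_vap/(rho*g).
p_atm/(rho*g) = 102.2*1000 / (1000*9.81) = 10.418 m.
p_vap/(rho*g) = 1.19*1000 / (1000*9.81) = 0.121 m.
NPSHa = 10.418 - 1.1 - 1.06 - 0.121
      = 8.14 m.

8.14


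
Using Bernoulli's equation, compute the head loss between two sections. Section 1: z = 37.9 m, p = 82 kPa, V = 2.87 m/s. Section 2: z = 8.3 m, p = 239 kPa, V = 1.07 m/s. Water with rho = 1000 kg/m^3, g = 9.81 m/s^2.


Total head at each section: H = z + p/(rho*g) + V^2/(2g).
H1 = 37.9 + 82*1000/(1000*9.81) + 2.87^2/(2*9.81)
   = 37.9 + 8.359 + 0.4198
   = 46.679 m.
H2 = 8.3 + 239*1000/(1000*9.81) + 1.07^2/(2*9.81)
   = 8.3 + 24.363 + 0.0584
   = 32.721 m.
h_L = H1 - H2 = 46.679 - 32.721 = 13.957 m.

13.957


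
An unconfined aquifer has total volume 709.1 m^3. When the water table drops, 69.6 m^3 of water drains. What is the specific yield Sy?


Specific yield Sy = Volume drained / Total volume.
Sy = 69.6 / 709.1
   = 0.0982.

0.0982


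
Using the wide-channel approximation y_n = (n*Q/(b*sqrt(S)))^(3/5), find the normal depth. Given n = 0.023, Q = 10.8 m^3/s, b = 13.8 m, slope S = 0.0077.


We use the wide-channel approximation y_n = (n*Q/(b*sqrt(S)))^(3/5).
sqrt(S) = sqrt(0.0077) = 0.08775.
Numerator: n*Q = 0.023 * 10.8 = 0.2484.
Denominator: b*sqrt(S) = 13.8 * 0.08775 = 1.21095.
arg = 0.2051.
y_n = 0.2051^(3/5) = 0.3866 m.

0.3866


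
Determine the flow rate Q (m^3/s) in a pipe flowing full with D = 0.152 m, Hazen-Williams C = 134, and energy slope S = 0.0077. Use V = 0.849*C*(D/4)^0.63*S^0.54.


For a full circular pipe, R = D/4 = 0.152/4 = 0.038 m.
V = 0.849 * 134 * 0.038^0.63 * 0.0077^0.54
  = 0.849 * 134 * 0.127428 * 0.072228
  = 1.0471 m/s.
Pipe area A = pi*D^2/4 = pi*0.152^2/4 = 0.0181 m^2.
Q = A * V = 0.0181 * 1.0471 = 0.019 m^3/s.

0.019


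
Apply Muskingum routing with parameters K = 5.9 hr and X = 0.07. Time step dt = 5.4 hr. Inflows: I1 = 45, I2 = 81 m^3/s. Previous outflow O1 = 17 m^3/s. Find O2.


Muskingum coefficients:
denom = 2*K*(1-X) + dt = 2*5.9*(1-0.07) + 5.4 = 16.374.
C0 = (dt - 2*K*X)/denom = (5.4 - 2*5.9*0.07)/16.374 = 0.2793.
C1 = (dt + 2*K*X)/denom = (5.4 + 2*5.9*0.07)/16.374 = 0.3802.
C2 = (2*K*(1-X) - dt)/denom = 0.3404.
O2 = C0*I2 + C1*I1 + C2*O1
   = 0.2793*81 + 0.3802*45 + 0.3404*17
   = 45.52 m^3/s.

45.52


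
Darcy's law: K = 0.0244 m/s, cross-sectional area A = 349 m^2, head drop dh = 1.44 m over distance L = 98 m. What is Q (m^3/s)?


Darcy's law: Q = K * A * i, where i = dh/L.
Hydraulic gradient i = 1.44 / 98 = 0.014694.
Q = 0.0244 * 349 * 0.014694
  = 0.1251 m^3/s.

0.1251


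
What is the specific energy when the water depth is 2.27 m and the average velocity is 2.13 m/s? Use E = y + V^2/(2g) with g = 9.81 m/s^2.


Specific energy E = y + V^2/(2g).
Velocity head = V^2/(2g) = 2.13^2 / (2*9.81) = 4.5369 / 19.62 = 0.2312 m.
E = 2.27 + 0.2312 = 2.5012 m.

2.5012


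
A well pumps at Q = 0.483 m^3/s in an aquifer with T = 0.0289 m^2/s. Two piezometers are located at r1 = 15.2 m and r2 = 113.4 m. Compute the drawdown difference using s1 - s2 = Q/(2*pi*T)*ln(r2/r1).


Thiem equation: s1 - s2 = Q/(2*pi*T) * ln(r2/r1).
ln(r2/r1) = ln(113.4/15.2) = 2.0096.
Q/(2*pi*T) = 0.483 / (2*pi*0.0289) = 0.483 / 0.1816 = 2.6599.
s1 - s2 = 2.6599 * 2.0096 = 5.3455 m.

5.3455


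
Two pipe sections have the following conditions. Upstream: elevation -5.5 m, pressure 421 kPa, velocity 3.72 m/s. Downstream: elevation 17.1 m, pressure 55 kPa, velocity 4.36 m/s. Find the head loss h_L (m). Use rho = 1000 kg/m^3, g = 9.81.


Total head at each section: H = z + p/(rho*g) + V^2/(2g).
H1 = -5.5 + 421*1000/(1000*9.81) + 3.72^2/(2*9.81)
   = -5.5 + 42.915 + 0.7053
   = 38.121 m.
H2 = 17.1 + 55*1000/(1000*9.81) + 4.36^2/(2*9.81)
   = 17.1 + 5.607 + 0.9689
   = 23.675 m.
h_L = H1 - H2 = 38.121 - 23.675 = 14.445 m.

14.445


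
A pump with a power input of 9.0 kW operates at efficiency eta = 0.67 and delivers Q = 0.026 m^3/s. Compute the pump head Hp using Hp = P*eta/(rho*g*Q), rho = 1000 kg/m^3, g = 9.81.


Pump head formula: Hp = P * eta / (rho * g * Q).
Numerator: P * eta = 9.0 * 1000 * 0.67 = 6030.0 W.
Denominator: rho * g * Q = 1000 * 9.81 * 0.026 = 255.06.
Hp = 6030.0 / 255.06 = 23.64 m.

23.64


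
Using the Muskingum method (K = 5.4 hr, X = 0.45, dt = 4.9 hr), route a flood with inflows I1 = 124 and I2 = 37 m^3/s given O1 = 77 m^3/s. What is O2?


Muskingum coefficients:
denom = 2*K*(1-X) + dt = 2*5.4*(1-0.45) + 4.9 = 10.84.
C0 = (dt - 2*K*X)/denom = (4.9 - 2*5.4*0.45)/10.84 = 0.0037.
C1 = (dt + 2*K*X)/denom = (4.9 + 2*5.4*0.45)/10.84 = 0.9004.
C2 = (2*K*(1-X) - dt)/denom = 0.0959.
O2 = C0*I2 + C1*I1 + C2*O1
   = 0.0037*37 + 0.9004*124 + 0.0959*77
   = 119.17 m^3/s.

119.17


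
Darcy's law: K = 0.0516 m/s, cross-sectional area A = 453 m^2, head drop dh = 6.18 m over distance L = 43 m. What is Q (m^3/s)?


Darcy's law: Q = K * A * i, where i = dh/L.
Hydraulic gradient i = 6.18 / 43 = 0.143721.
Q = 0.0516 * 453 * 0.143721
  = 3.3594 m^3/s.

3.3594


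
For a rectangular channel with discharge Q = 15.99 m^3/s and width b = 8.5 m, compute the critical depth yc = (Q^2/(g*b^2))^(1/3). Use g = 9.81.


Using yc = (Q^2 / (g * b^2))^(1/3):
Q^2 = 15.99^2 = 255.68.
g * b^2 = 9.81 * 8.5^2 = 9.81 * 72.25 = 708.77.
Q^2 / (g*b^2) = 255.68 / 708.77 = 0.3607.
yc = 0.3607^(1/3) = 0.7119 m.

0.7119


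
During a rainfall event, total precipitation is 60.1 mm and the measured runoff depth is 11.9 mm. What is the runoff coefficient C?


The runoff coefficient C = runoff depth / rainfall depth.
C = 11.9 / 60.1
  = 0.198.

0.198


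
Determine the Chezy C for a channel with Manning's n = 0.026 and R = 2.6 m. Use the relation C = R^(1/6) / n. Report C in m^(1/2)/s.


The Chezy coefficient relates to Manning's n through C = R^(1/6) / n.
R^(1/6) = 2.6^(1/6) = 1.172633.
C = 1.172633 / 0.026 = 45.1 m^(1/2)/s.

45.1


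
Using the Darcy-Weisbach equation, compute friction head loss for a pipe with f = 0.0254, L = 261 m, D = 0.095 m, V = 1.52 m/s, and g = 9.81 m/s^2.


Darcy-Weisbach equation: h_f = f * (L/D) * V^2/(2g).
f * L/D = 0.0254 * 261/0.095 = 69.7832.
V^2/(2g) = 1.52^2 / (2*9.81) = 2.3104 / 19.62 = 0.1178 m.
h_f = 69.7832 * 0.1178 = 8.217 m.

8.217


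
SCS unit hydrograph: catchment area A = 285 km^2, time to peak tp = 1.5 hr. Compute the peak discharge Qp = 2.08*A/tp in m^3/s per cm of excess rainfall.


SCS formula: Qp = 2.08 * A / tp.
Qp = 2.08 * 285 / 1.5
   = 592.8 / 1.5
   = 395.2 m^3/s per cm.

395.2


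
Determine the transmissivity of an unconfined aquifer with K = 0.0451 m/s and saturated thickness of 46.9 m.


Transmissivity is defined as T = K * h.
T = 0.0451 * 46.9
  = 2.1152 m^2/s.

2.1152


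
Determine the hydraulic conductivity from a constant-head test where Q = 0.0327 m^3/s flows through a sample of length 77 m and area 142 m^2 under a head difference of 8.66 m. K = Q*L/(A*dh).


From K = Q*L / (A*dh):
Numerator: Q*L = 0.0327 * 77 = 2.5179.
Denominator: A*dh = 142 * 8.66 = 1229.72.
K = 2.5179 / 1229.72 = 0.002048 m/s.

0.002048


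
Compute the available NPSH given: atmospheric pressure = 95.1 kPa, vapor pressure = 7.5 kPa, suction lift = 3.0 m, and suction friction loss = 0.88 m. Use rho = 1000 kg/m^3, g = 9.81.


NPSHa = p_atm/(rho*g) - z_s - hf_s - p_vap/(rho*g).
p_atm/(rho*g) = 95.1*1000 / (1000*9.81) = 9.694 m.
p_vap/(rho*g) = 7.5*1000 / (1000*9.81) = 0.765 m.
NPSHa = 9.694 - 3.0 - 0.88 - 0.765
      = 5.05 m.

5.05


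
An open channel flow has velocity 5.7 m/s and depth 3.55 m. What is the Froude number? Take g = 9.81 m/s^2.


The Froude number is defined as Fr = V / sqrt(g*y).
g*y = 9.81 * 3.55 = 34.8255.
sqrt(g*y) = sqrt(34.8255) = 5.9013.
Fr = 5.7 / 5.9013 = 0.9659.

0.9659


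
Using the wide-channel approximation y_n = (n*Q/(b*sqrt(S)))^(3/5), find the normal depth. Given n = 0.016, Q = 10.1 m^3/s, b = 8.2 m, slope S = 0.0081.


We use the wide-channel approximation y_n = (n*Q/(b*sqrt(S)))^(3/5).
sqrt(S) = sqrt(0.0081) = 0.09.
Numerator: n*Q = 0.016 * 10.1 = 0.1616.
Denominator: b*sqrt(S) = 8.2 * 0.09 = 0.738.
arg = 0.219.
y_n = 0.219^(3/5) = 0.402 m.

0.402


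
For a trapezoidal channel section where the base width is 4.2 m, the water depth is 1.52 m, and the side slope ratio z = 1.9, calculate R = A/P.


For a trapezoidal section with side slope z:
A = (b + z*y)*y = (4.2 + 1.9*1.52)*1.52 = 10.774 m^2.
P = b + 2*y*sqrt(1 + z^2) = 4.2 + 2*1.52*sqrt(1 + 1.9^2) = 10.727 m.
R = A/P = 10.774 / 10.727 = 1.0043 m.

1.0043


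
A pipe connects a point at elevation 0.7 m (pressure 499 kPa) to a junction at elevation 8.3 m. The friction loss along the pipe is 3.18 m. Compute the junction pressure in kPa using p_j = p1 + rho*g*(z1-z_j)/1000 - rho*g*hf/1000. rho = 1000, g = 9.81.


Junction pressure: p_j = p1 + rho*g*(z1 - z_j)/1000 - rho*g*hf/1000.
Elevation term = 1000*9.81*(0.7 - 8.3)/1000 = -74.556 kPa.
Friction term = 1000*9.81*3.18/1000 = 31.196 kPa.
p_j = 499 + -74.556 - 31.196 = 393.25 kPa.

393.25


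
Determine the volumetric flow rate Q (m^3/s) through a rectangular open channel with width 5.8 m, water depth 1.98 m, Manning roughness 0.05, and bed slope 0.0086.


For a rectangular channel, the cross-sectional area A = b * y = 5.8 * 1.98 = 11.48 m^2.
The wetted perimeter P = b + 2y = 5.8 + 2*1.98 = 9.76 m.
Hydraulic radius R = A/P = 11.48/9.76 = 1.1766 m.
Velocity V = (1/n)*R^(2/3)*S^(1/2) = (1/0.05)*1.1766^(2/3)*0.0086^(1/2) = 2.0672 m/s.
Discharge Q = A * V = 11.48 * 2.0672 = 23.739 m^3/s.

23.739


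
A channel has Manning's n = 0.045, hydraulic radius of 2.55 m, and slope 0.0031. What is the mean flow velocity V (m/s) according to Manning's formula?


Manning's equation gives V = (1/n) * R^(2/3) * S^(1/2).
First, compute R^(2/3) = 2.55^(2/3) = 1.8665.
Next, S^(1/2) = 0.0031^(1/2) = 0.055678.
Then 1/n = 1/0.045 = 22.22.
V = 22.22 * 1.8665 * 0.055678 = 2.3094 m/s.

2.3094


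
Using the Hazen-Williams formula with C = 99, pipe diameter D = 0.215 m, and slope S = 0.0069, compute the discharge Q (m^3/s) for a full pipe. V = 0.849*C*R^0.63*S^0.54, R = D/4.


For a full circular pipe, R = D/4 = 0.215/4 = 0.0537 m.
V = 0.849 * 99 * 0.0537^0.63 * 0.0069^0.54
  = 0.849 * 99 * 0.15854 * 0.068074
  = 0.9071 m/s.
Pipe area A = pi*D^2/4 = pi*0.215^2/4 = 0.0363 m^2.
Q = A * V = 0.0363 * 0.9071 = 0.0329 m^3/s.

0.0329


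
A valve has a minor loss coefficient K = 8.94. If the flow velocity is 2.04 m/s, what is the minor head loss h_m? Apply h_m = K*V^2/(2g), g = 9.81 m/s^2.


Minor loss formula: h_m = K * V^2/(2g).
V^2 = 2.04^2 = 4.1616.
V^2/(2g) = 4.1616 / 19.62 = 0.2121 m.
h_m = 8.94 * 0.2121 = 1.8963 m.

1.8963


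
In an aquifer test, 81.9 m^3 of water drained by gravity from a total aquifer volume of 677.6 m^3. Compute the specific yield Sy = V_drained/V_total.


Specific yield Sy = Volume drained / Total volume.
Sy = 81.9 / 677.6
   = 0.1209.

0.1209


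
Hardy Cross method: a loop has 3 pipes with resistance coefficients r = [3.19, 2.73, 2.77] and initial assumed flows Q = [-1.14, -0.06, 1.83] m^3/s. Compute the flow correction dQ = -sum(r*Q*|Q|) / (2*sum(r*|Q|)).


Numerator terms (r*Q*|Q|): 3.19*-1.14*|-1.14| = -4.1457; 2.73*-0.06*|-0.06| = -0.0098; 2.77*1.83*|1.83| = 9.2765.
Sum of numerator = 5.1209.
Denominator terms (r*|Q|): 3.19*|-1.14| = 3.6366; 2.73*|-0.06| = 0.1638; 2.77*|1.83| = 5.0691.
2 * sum of denominator = 2 * 8.8695 = 17.739.
dQ = -5.1209 / 17.739 = -0.2887 m^3/s.

-0.2887


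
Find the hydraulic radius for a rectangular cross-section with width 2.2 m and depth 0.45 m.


For a rectangular section:
Flow area A = b * y = 2.2 * 0.45 = 0.99 m^2.
Wetted perimeter P = b + 2y = 2.2 + 2*0.45 = 3.1 m.
Hydraulic radius R = A/P = 0.99 / 3.1 = 0.3194 m.

0.3194


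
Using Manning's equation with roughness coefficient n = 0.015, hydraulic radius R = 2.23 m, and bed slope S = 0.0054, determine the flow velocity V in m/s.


Manning's equation gives V = (1/n) * R^(2/3) * S^(1/2).
First, compute R^(2/3) = 2.23^(2/3) = 1.7069.
Next, S^(1/2) = 0.0054^(1/2) = 0.073485.
Then 1/n = 1/0.015 = 66.67.
V = 66.67 * 1.7069 * 0.073485 = 8.362 m/s.

8.362


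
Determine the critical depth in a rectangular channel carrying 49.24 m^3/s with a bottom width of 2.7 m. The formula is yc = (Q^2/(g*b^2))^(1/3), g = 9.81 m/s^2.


Using yc = (Q^2 / (g * b^2))^(1/3):
Q^2 = 49.24^2 = 2424.58.
g * b^2 = 9.81 * 2.7^2 = 9.81 * 7.29 = 71.51.
Q^2 / (g*b^2) = 2424.58 / 71.51 = 33.9055.
yc = 33.9055^(1/3) = 3.2365 m.

3.2365


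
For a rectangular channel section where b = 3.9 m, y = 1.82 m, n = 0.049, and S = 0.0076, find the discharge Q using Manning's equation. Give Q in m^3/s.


For a rectangular channel, the cross-sectional area A = b * y = 3.9 * 1.82 = 7.1 m^2.
The wetted perimeter P = b + 2y = 3.9 + 2*1.82 = 7.54 m.
Hydraulic radius R = A/P = 7.1/7.54 = 0.9414 m.
Velocity V = (1/n)*R^(2/3)*S^(1/2) = (1/0.049)*0.9414^(2/3)*0.0076^(1/2) = 1.7089 m/s.
Discharge Q = A * V = 7.1 * 1.7089 = 12.13 m^3/s.

12.13


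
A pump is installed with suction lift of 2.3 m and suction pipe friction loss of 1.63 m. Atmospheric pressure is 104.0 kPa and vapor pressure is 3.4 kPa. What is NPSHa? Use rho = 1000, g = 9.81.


NPSHa = p_atm/(rho*g) - z_s - hf_s - p_vap/(rho*g).
p_atm/(rho*g) = 104.0*1000 / (1000*9.81) = 10.601 m.
p_vap/(rho*g) = 3.4*1000 / (1000*9.81) = 0.347 m.
NPSHa = 10.601 - 2.3 - 1.63 - 0.347
      = 6.32 m.

6.32


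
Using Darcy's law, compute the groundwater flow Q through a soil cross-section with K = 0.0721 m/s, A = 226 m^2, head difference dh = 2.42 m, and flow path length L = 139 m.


Darcy's law: Q = K * A * i, where i = dh/L.
Hydraulic gradient i = 2.42 / 139 = 0.01741.
Q = 0.0721 * 226 * 0.01741
  = 0.2837 m^3/s.

0.2837


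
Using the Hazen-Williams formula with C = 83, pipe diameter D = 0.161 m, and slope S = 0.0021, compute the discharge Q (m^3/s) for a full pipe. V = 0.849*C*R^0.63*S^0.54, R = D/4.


For a full circular pipe, R = D/4 = 0.161/4 = 0.0403 m.
V = 0.849 * 83 * 0.0403^0.63 * 0.0021^0.54
  = 0.849 * 83 * 0.13213 * 0.03581
  = 0.3334 m/s.
Pipe area A = pi*D^2/4 = pi*0.161^2/4 = 0.0204 m^2.
Q = A * V = 0.0204 * 0.3334 = 0.0068 m^3/s.

0.0068


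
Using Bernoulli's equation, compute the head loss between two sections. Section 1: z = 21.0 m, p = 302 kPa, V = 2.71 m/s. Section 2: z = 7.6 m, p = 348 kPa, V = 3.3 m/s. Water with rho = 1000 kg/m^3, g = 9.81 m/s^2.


Total head at each section: H = z + p/(rho*g) + V^2/(2g).
H1 = 21.0 + 302*1000/(1000*9.81) + 2.71^2/(2*9.81)
   = 21.0 + 30.785 + 0.3743
   = 52.159 m.
H2 = 7.6 + 348*1000/(1000*9.81) + 3.3^2/(2*9.81)
   = 7.6 + 35.474 + 0.555
   = 43.629 m.
h_L = H1 - H2 = 52.159 - 43.629 = 8.53 m.

8.53


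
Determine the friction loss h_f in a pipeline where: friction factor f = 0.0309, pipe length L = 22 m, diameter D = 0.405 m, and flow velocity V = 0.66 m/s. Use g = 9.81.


Darcy-Weisbach equation: h_f = f * (L/D) * V^2/(2g).
f * L/D = 0.0309 * 22/0.405 = 1.6785.
V^2/(2g) = 0.66^2 / (2*9.81) = 0.4356 / 19.62 = 0.0222 m.
h_f = 1.6785 * 0.0222 = 0.037 m.

0.037


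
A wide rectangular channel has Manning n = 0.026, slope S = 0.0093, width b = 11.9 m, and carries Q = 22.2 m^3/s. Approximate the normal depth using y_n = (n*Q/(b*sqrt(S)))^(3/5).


We use the wide-channel approximation y_n = (n*Q/(b*sqrt(S)))^(3/5).
sqrt(S) = sqrt(0.0093) = 0.096437.
Numerator: n*Q = 0.026 * 22.2 = 0.5772.
Denominator: b*sqrt(S) = 11.9 * 0.096437 = 1.1476.
arg = 0.503.
y_n = 0.503^(3/5) = 0.6621 m.

0.6621


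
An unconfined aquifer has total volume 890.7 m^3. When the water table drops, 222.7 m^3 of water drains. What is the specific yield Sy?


Specific yield Sy = Volume drained / Total volume.
Sy = 222.7 / 890.7
   = 0.25.

0.25


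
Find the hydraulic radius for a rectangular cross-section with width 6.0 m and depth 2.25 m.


For a rectangular section:
Flow area A = b * y = 6.0 * 2.25 = 13.5 m^2.
Wetted perimeter P = b + 2y = 6.0 + 2*2.25 = 10.5 m.
Hydraulic radius R = A/P = 13.5 / 10.5 = 1.2857 m.

1.2857


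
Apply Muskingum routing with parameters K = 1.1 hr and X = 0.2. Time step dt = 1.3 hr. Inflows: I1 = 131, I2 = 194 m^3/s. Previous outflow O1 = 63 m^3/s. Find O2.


Muskingum coefficients:
denom = 2*K*(1-X) + dt = 2*1.1*(1-0.2) + 1.3 = 3.06.
C0 = (dt - 2*K*X)/denom = (1.3 - 2*1.1*0.2)/3.06 = 0.281.
C1 = (dt + 2*K*X)/denom = (1.3 + 2*1.1*0.2)/3.06 = 0.5686.
C2 = (2*K*(1-X) - dt)/denom = 0.1503.
O2 = C0*I2 + C1*I1 + C2*O1
   = 0.281*194 + 0.5686*131 + 0.1503*63
   = 138.48 m^3/s.

138.48


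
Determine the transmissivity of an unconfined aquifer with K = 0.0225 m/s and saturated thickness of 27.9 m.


Transmissivity is defined as T = K * h.
T = 0.0225 * 27.9
  = 0.6277 m^2/s.

0.6277


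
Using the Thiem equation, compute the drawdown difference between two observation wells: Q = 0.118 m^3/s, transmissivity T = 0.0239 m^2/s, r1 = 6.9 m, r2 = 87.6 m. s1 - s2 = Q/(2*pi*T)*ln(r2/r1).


Thiem equation: s1 - s2 = Q/(2*pi*T) * ln(r2/r1).
ln(r2/r1) = ln(87.6/6.9) = 2.5413.
Q/(2*pi*T) = 0.118 / (2*pi*0.0239) = 0.118 / 0.1502 = 0.7858.
s1 - s2 = 0.7858 * 2.5413 = 1.9969 m.

1.9969


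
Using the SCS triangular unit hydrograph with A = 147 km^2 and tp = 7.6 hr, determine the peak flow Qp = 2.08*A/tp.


SCS formula: Qp = 2.08 * A / tp.
Qp = 2.08 * 147 / 7.6
   = 305.76 / 7.6
   = 40.23 m^3/s per cm.

40.23


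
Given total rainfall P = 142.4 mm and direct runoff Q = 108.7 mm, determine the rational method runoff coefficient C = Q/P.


The runoff coefficient C = runoff depth / rainfall depth.
C = 108.7 / 142.4
  = 0.7633.

0.7633


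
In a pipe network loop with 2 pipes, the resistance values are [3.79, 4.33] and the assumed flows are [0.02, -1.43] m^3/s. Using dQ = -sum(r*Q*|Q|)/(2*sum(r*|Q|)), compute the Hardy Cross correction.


Numerator terms (r*Q*|Q|): 3.79*0.02*|0.02| = 0.0015; 4.33*-1.43*|-1.43| = -8.8544.
Sum of numerator = -8.8529.
Denominator terms (r*|Q|): 3.79*|0.02| = 0.0758; 4.33*|-1.43| = 6.1919.
2 * sum of denominator = 2 * 6.2677 = 12.5354.
dQ = --8.8529 / 12.5354 = 0.7062 m^3/s.

0.7062


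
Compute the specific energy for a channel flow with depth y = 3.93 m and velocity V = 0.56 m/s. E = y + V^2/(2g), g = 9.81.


Specific energy E = y + V^2/(2g).
Velocity head = V^2/(2g) = 0.56^2 / (2*9.81) = 0.3136 / 19.62 = 0.016 m.
E = 3.93 + 0.016 = 3.946 m.

3.946


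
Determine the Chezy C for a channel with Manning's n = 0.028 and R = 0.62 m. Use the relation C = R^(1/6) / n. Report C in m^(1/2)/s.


The Chezy coefficient relates to Manning's n through C = R^(1/6) / n.
R^(1/6) = 0.62^(1/6) = 0.923419.
C = 0.923419 / 0.028 = 32.98 m^(1/2)/s.

32.98


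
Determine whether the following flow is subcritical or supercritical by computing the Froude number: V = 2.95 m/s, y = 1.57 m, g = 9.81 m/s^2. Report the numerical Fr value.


The Froude number is defined as Fr = V / sqrt(g*y).
g*y = 9.81 * 1.57 = 15.4017.
sqrt(g*y) = sqrt(15.4017) = 3.9245.
Fr = 2.95 / 3.9245 = 0.7517.
Since Fr < 1, the flow is subcritical.

0.7517


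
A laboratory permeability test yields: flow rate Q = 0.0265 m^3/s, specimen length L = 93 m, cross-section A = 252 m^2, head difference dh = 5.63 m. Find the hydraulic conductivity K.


From K = Q*L / (A*dh):
Numerator: Q*L = 0.0265 * 93 = 2.4645.
Denominator: A*dh = 252 * 5.63 = 1418.76.
K = 2.4645 / 1418.76 = 0.001737 m/s.

0.001737


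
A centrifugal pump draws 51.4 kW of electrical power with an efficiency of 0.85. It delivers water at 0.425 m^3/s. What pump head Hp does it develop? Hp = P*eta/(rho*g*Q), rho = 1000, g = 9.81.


Pump head formula: Hp = P * eta / (rho * g * Q).
Numerator: P * eta = 51.4 * 1000 * 0.85 = 43690.0 W.
Denominator: rho * g * Q = 1000 * 9.81 * 0.425 = 4169.25.
Hp = 43690.0 / 4169.25 = 10.48 m.

10.48


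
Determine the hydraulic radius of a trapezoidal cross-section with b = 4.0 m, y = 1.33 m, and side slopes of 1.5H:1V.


For a trapezoidal section with side slope z:
A = (b + z*y)*y = (4.0 + 1.5*1.33)*1.33 = 7.973 m^2.
P = b + 2*y*sqrt(1 + z^2) = 4.0 + 2*1.33*sqrt(1 + 1.5^2) = 8.795 m.
R = A/P = 7.973 / 8.795 = 0.9065 m.

0.9065


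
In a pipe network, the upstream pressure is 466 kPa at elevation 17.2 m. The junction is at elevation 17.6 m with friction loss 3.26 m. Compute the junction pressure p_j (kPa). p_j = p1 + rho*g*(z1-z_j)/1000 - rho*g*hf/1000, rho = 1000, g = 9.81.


Junction pressure: p_j = p1 + rho*g*(z1 - z_j)/1000 - rho*g*hf/1000.
Elevation term = 1000*9.81*(17.2 - 17.6)/1000 = -3.924 kPa.
Friction term = 1000*9.81*3.26/1000 = 31.981 kPa.
p_j = 466 + -3.924 - 31.981 = 430.1 kPa.

430.1


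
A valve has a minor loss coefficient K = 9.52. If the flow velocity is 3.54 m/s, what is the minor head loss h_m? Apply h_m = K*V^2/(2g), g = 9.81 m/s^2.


Minor loss formula: h_m = K * V^2/(2g).
V^2 = 3.54^2 = 12.5316.
V^2/(2g) = 12.5316 / 19.62 = 0.6387 m.
h_m = 9.52 * 0.6387 = 6.0806 m.

6.0806


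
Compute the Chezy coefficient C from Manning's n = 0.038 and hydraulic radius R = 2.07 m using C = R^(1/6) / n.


The Chezy coefficient relates to Manning's n through C = R^(1/6) / n.
R^(1/6) = 2.07^(1/6) = 1.128916.
C = 1.128916 / 0.038 = 29.71 m^(1/2)/s.

29.71


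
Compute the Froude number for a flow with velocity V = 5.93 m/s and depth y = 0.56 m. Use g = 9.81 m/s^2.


The Froude number is defined as Fr = V / sqrt(g*y).
g*y = 9.81 * 0.56 = 5.4936.
sqrt(g*y) = sqrt(5.4936) = 2.3438.
Fr = 5.93 / 2.3438 = 2.53.

2.53


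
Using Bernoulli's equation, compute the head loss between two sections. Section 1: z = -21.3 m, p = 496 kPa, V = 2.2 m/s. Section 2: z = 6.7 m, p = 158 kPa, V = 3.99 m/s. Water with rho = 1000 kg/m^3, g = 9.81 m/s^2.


Total head at each section: H = z + p/(rho*g) + V^2/(2g).
H1 = -21.3 + 496*1000/(1000*9.81) + 2.2^2/(2*9.81)
   = -21.3 + 50.561 + 0.2467
   = 29.507 m.
H2 = 6.7 + 158*1000/(1000*9.81) + 3.99^2/(2*9.81)
   = 6.7 + 16.106 + 0.8114
   = 23.617 m.
h_L = H1 - H2 = 29.507 - 23.617 = 5.89 m.

5.89


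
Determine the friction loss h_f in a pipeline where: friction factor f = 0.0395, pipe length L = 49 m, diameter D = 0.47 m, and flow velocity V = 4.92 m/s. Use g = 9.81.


Darcy-Weisbach equation: h_f = f * (L/D) * V^2/(2g).
f * L/D = 0.0395 * 49/0.47 = 4.1181.
V^2/(2g) = 4.92^2 / (2*9.81) = 24.2064 / 19.62 = 1.2338 m.
h_f = 4.1181 * 1.2338 = 5.081 m.

5.081


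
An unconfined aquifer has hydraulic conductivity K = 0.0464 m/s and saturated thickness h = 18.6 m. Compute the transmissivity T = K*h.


Transmissivity is defined as T = K * h.
T = 0.0464 * 18.6
  = 0.863 m^2/s.

0.863


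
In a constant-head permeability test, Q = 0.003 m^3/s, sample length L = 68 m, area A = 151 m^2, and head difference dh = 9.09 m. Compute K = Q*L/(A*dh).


From K = Q*L / (A*dh):
Numerator: Q*L = 0.003 * 68 = 0.204.
Denominator: A*dh = 151 * 9.09 = 1372.59.
K = 0.204 / 1372.59 = 0.000149 m/s.

0.000149


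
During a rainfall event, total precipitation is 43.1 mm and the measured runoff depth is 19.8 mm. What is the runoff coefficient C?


The runoff coefficient C = runoff depth / rainfall depth.
C = 19.8 / 43.1
  = 0.4594.

0.4594


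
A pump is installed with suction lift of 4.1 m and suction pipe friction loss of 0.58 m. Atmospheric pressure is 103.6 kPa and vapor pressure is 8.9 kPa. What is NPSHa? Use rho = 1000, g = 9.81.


NPSHa = p_atm/(rho*g) - z_s - hf_s - p_vap/(rho*g).
p_atm/(rho*g) = 103.6*1000 / (1000*9.81) = 10.561 m.
p_vap/(rho*g) = 8.9*1000 / (1000*9.81) = 0.907 m.
NPSHa = 10.561 - 4.1 - 0.58 - 0.907
      = 4.97 m.

4.97


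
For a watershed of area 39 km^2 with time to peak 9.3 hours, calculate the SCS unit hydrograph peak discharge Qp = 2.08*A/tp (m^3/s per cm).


SCS formula: Qp = 2.08 * A / tp.
Qp = 2.08 * 39 / 9.3
   = 81.12 / 9.3
   = 8.72 m^3/s per cm.

8.72


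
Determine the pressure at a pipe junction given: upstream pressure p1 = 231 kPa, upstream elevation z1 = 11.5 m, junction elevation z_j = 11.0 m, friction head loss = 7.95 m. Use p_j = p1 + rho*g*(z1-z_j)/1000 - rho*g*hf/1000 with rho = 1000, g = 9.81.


Junction pressure: p_j = p1 + rho*g*(z1 - z_j)/1000 - rho*g*hf/1000.
Elevation term = 1000*9.81*(11.5 - 11.0)/1000 = 4.905 kPa.
Friction term = 1000*9.81*7.95/1000 = 77.99 kPa.
p_j = 231 + 4.905 - 77.99 = 157.92 kPa.

157.92


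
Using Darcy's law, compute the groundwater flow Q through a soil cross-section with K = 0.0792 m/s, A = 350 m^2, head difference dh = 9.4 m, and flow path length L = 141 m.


Darcy's law: Q = K * A * i, where i = dh/L.
Hydraulic gradient i = 9.4 / 141 = 0.066667.
Q = 0.0792 * 350 * 0.066667
  = 1.848 m^3/s.

1.848


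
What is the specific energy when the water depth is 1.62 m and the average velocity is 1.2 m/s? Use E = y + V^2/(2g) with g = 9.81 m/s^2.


Specific energy E = y + V^2/(2g).
Velocity head = V^2/(2g) = 1.2^2 / (2*9.81) = 1.44 / 19.62 = 0.0734 m.
E = 1.62 + 0.0734 = 1.6934 m.

1.6934


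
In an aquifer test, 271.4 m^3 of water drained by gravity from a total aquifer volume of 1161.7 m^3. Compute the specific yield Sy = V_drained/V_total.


Specific yield Sy = Volume drained / Total volume.
Sy = 271.4 / 1161.7
   = 0.2336.

0.2336


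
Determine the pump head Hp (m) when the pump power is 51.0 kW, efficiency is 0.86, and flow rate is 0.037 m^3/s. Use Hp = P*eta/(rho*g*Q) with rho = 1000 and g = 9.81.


Pump head formula: Hp = P * eta / (rho * g * Q).
Numerator: P * eta = 51.0 * 1000 * 0.86 = 43860.0 W.
Denominator: rho * g * Q = 1000 * 9.81 * 0.037 = 362.97.
Hp = 43860.0 / 362.97 = 120.84 m.

120.84


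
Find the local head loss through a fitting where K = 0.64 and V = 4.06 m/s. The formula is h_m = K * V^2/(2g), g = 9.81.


Minor loss formula: h_m = K * V^2/(2g).
V^2 = 4.06^2 = 16.4836.
V^2/(2g) = 16.4836 / 19.62 = 0.8401 m.
h_m = 0.64 * 0.8401 = 0.5377 m.

0.5377


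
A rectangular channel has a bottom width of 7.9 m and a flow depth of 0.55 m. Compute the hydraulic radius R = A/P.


For a rectangular section:
Flow area A = b * y = 7.9 * 0.55 = 4.35 m^2.
Wetted perimeter P = b + 2y = 7.9 + 2*0.55 = 9.0 m.
Hydraulic radius R = A/P = 4.35 / 9.0 = 0.4828 m.

0.4828


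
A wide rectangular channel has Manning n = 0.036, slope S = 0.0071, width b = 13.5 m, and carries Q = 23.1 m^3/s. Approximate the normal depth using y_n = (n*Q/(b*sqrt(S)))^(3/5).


We use the wide-channel approximation y_n = (n*Q/(b*sqrt(S)))^(3/5).
sqrt(S) = sqrt(0.0071) = 0.084261.
Numerator: n*Q = 0.036 * 23.1 = 0.8316.
Denominator: b*sqrt(S) = 13.5 * 0.084261 = 1.137524.
arg = 0.7311.
y_n = 0.7311^(3/5) = 0.8286 m.

0.8286


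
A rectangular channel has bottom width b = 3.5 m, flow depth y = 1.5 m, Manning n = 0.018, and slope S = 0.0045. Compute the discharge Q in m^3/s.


For a rectangular channel, the cross-sectional area A = b * y = 3.5 * 1.5 = 5.25 m^2.
The wetted perimeter P = b + 2y = 3.5 + 2*1.5 = 6.5 m.
Hydraulic radius R = A/P = 5.25/6.5 = 0.8077 m.
Velocity V = (1/n)*R^(2/3)*S^(1/2) = (1/0.018)*0.8077^(2/3)*0.0045^(1/2) = 3.2322 m/s.
Discharge Q = A * V = 5.25 * 3.2322 = 16.969 m^3/s.

16.969


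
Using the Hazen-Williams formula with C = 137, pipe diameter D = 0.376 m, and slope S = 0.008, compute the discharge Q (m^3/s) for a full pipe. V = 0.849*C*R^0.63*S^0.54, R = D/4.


For a full circular pipe, R = D/4 = 0.376/4 = 0.094 m.
V = 0.849 * 137 * 0.094^0.63 * 0.008^0.54
  = 0.849 * 137 * 0.225461 * 0.073734
  = 1.9336 m/s.
Pipe area A = pi*D^2/4 = pi*0.376^2/4 = 0.111 m^2.
Q = A * V = 0.111 * 1.9336 = 0.2147 m^3/s.

0.2147


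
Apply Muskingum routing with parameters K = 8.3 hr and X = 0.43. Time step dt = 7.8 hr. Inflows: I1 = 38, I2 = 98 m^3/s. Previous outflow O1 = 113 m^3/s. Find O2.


Muskingum coefficients:
denom = 2*K*(1-X) + dt = 2*8.3*(1-0.43) + 7.8 = 17.262.
C0 = (dt - 2*K*X)/denom = (7.8 - 2*8.3*0.43)/17.262 = 0.0384.
C1 = (dt + 2*K*X)/denom = (7.8 + 2*8.3*0.43)/17.262 = 0.8654.
C2 = (2*K*(1-X) - dt)/denom = 0.0963.
O2 = C0*I2 + C1*I1 + C2*O1
   = 0.0384*98 + 0.8654*38 + 0.0963*113
   = 47.52 m^3/s.

47.52


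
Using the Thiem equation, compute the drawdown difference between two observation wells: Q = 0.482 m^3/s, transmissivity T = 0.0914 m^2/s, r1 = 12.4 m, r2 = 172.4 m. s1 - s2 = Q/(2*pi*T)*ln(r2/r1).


Thiem equation: s1 - s2 = Q/(2*pi*T) * ln(r2/r1).
ln(r2/r1) = ln(172.4/12.4) = 2.6321.
Q/(2*pi*T) = 0.482 / (2*pi*0.0914) = 0.482 / 0.5743 = 0.8393.
s1 - s2 = 0.8393 * 2.6321 = 2.2092 m.

2.2092


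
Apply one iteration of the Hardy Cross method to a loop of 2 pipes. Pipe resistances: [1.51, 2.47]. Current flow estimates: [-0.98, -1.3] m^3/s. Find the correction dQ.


Numerator terms (r*Q*|Q|): 1.51*-0.98*|-0.98| = -1.4502; 2.47*-1.3*|-1.3| = -4.1743.
Sum of numerator = -5.6245.
Denominator terms (r*|Q|): 1.51*|-0.98| = 1.4798; 2.47*|-1.3| = 3.211.
2 * sum of denominator = 2 * 4.6908 = 9.3816.
dQ = --5.6245 / 9.3816 = 0.5995 m^3/s.

0.5995


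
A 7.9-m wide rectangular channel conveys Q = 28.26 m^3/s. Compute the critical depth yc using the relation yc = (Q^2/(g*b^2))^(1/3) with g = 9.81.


Using yc = (Q^2 / (g * b^2))^(1/3):
Q^2 = 28.26^2 = 798.63.
g * b^2 = 9.81 * 7.9^2 = 9.81 * 62.41 = 612.24.
Q^2 / (g*b^2) = 798.63 / 612.24 = 1.3044.
yc = 1.3044^(1/3) = 1.0926 m.

1.0926


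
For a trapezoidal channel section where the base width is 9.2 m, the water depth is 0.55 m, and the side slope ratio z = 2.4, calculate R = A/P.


For a trapezoidal section with side slope z:
A = (b + z*y)*y = (9.2 + 2.4*0.55)*0.55 = 5.786 m^2.
P = b + 2*y*sqrt(1 + z^2) = 9.2 + 2*0.55*sqrt(1 + 2.4^2) = 12.06 m.
R = A/P = 5.786 / 12.06 = 0.4798 m.

0.4798


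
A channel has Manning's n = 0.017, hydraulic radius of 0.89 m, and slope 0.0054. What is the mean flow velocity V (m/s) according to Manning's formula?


Manning's equation gives V = (1/n) * R^(2/3) * S^(1/2).
First, compute R^(2/3) = 0.89^(2/3) = 0.9253.
Next, S^(1/2) = 0.0054^(1/2) = 0.073485.
Then 1/n = 1/0.017 = 58.82.
V = 58.82 * 0.9253 * 0.073485 = 3.9995 m/s.

3.9995


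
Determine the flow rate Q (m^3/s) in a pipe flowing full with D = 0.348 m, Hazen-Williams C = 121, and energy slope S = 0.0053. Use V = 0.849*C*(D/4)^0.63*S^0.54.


For a full circular pipe, R = D/4 = 0.348/4 = 0.087 m.
V = 0.849 * 121 * 0.087^0.63 * 0.0053^0.54
  = 0.849 * 121 * 0.214732 * 0.059035
  = 1.3023 m/s.
Pipe area A = pi*D^2/4 = pi*0.348^2/4 = 0.0951 m^2.
Q = A * V = 0.0951 * 1.3023 = 0.1239 m^3/s.

0.1239


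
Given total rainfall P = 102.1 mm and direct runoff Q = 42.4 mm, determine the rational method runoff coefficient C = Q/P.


The runoff coefficient C = runoff depth / rainfall depth.
C = 42.4 / 102.1
  = 0.4153.

0.4153


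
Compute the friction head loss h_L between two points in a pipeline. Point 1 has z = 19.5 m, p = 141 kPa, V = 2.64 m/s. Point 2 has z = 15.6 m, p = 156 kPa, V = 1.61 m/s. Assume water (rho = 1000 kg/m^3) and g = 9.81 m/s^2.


Total head at each section: H = z + p/(rho*g) + V^2/(2g).
H1 = 19.5 + 141*1000/(1000*9.81) + 2.64^2/(2*9.81)
   = 19.5 + 14.373 + 0.3552
   = 34.228 m.
H2 = 15.6 + 156*1000/(1000*9.81) + 1.61^2/(2*9.81)
   = 15.6 + 15.902 + 0.1321
   = 31.634 m.
h_L = H1 - H2 = 34.228 - 31.634 = 2.594 m.

2.594


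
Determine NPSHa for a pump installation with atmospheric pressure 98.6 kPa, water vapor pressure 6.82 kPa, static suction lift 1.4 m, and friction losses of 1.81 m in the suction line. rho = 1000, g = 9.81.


NPSHa = p_atm/(rho*g) - z_s - hf_s - p_vap/(rho*g).
p_atm/(rho*g) = 98.6*1000 / (1000*9.81) = 10.051 m.
p_vap/(rho*g) = 6.82*1000 / (1000*9.81) = 0.695 m.
NPSHa = 10.051 - 1.4 - 1.81 - 0.695
      = 6.15 m.

6.15


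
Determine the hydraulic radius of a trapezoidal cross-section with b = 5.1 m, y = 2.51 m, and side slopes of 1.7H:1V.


For a trapezoidal section with side slope z:
A = (b + z*y)*y = (5.1 + 1.7*2.51)*2.51 = 23.511 m^2.
P = b + 2*y*sqrt(1 + z^2) = 5.1 + 2*2.51*sqrt(1 + 1.7^2) = 15.001 m.
R = A/P = 23.511 / 15.001 = 1.5673 m.

1.5673


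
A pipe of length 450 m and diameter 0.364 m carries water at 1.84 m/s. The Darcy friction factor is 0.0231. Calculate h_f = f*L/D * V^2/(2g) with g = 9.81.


Darcy-Weisbach equation: h_f = f * (L/D) * V^2/(2g).
f * L/D = 0.0231 * 450/0.364 = 28.5577.
V^2/(2g) = 1.84^2 / (2*9.81) = 3.3856 / 19.62 = 0.1726 m.
h_f = 28.5577 * 0.1726 = 4.928 m.

4.928


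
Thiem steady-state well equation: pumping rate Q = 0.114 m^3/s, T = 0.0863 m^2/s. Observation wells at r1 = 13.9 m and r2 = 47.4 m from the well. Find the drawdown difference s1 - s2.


Thiem equation: s1 - s2 = Q/(2*pi*T) * ln(r2/r1).
ln(r2/r1) = ln(47.4/13.9) = 1.2267.
Q/(2*pi*T) = 0.114 / (2*pi*0.0863) = 0.114 / 0.5422 = 0.2102.
s1 - s2 = 0.2102 * 1.2267 = 0.2579 m.

0.2579


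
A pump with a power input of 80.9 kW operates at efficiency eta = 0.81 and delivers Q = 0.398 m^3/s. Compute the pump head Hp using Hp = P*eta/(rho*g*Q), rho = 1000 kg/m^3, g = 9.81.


Pump head formula: Hp = P * eta / (rho * g * Q).
Numerator: P * eta = 80.9 * 1000 * 0.81 = 65529.0 W.
Denominator: rho * g * Q = 1000 * 9.81 * 0.398 = 3904.38.
Hp = 65529.0 / 3904.38 = 16.78 m.

16.78


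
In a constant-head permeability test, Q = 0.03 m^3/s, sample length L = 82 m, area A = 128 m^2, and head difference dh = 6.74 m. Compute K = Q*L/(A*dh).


From K = Q*L / (A*dh):
Numerator: Q*L = 0.03 * 82 = 2.46.
Denominator: A*dh = 128 * 6.74 = 862.72.
K = 2.46 / 862.72 = 0.002851 m/s.

0.002851


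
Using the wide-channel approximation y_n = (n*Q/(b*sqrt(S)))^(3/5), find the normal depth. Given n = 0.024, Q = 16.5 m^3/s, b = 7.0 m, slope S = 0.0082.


We use the wide-channel approximation y_n = (n*Q/(b*sqrt(S)))^(3/5).
sqrt(S) = sqrt(0.0082) = 0.090554.
Numerator: n*Q = 0.024 * 16.5 = 0.396.
Denominator: b*sqrt(S) = 7.0 * 0.090554 = 0.633878.
arg = 0.6247.
y_n = 0.6247^(3/5) = 0.7541 m.

0.7541


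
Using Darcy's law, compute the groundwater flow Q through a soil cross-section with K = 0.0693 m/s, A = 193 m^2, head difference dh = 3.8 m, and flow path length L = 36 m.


Darcy's law: Q = K * A * i, where i = dh/L.
Hydraulic gradient i = 3.8 / 36 = 0.105556.
Q = 0.0693 * 193 * 0.105556
  = 1.4118 m^3/s.

1.4118


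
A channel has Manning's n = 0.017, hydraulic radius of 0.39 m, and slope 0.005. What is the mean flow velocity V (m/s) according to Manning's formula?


Manning's equation gives V = (1/n) * R^(2/3) * S^(1/2).
First, compute R^(2/3) = 0.39^(2/3) = 0.5338.
Next, S^(1/2) = 0.005^(1/2) = 0.070711.
Then 1/n = 1/0.017 = 58.82.
V = 58.82 * 0.5338 * 0.070711 = 2.2203 m/s.

2.2203


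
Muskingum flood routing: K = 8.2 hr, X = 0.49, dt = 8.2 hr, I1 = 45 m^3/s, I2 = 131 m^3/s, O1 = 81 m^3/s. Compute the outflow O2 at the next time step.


Muskingum coefficients:
denom = 2*K*(1-X) + dt = 2*8.2*(1-0.49) + 8.2 = 16.564.
C0 = (dt - 2*K*X)/denom = (8.2 - 2*8.2*0.49)/16.564 = 0.0099.
C1 = (dt + 2*K*X)/denom = (8.2 + 2*8.2*0.49)/16.564 = 0.9802.
C2 = (2*K*(1-X) - dt)/denom = 0.0099.
O2 = C0*I2 + C1*I1 + C2*O1
   = 0.0099*131 + 0.9802*45 + 0.0099*81
   = 46.21 m^3/s.

46.21


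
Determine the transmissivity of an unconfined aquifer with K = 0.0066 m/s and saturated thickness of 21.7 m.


Transmissivity is defined as T = K * h.
T = 0.0066 * 21.7
  = 0.1432 m^2/s.

0.1432


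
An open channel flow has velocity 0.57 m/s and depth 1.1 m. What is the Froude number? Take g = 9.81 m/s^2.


The Froude number is defined as Fr = V / sqrt(g*y).
g*y = 9.81 * 1.1 = 10.791.
sqrt(g*y) = sqrt(10.791) = 3.285.
Fr = 0.57 / 3.285 = 0.1735.

0.1735


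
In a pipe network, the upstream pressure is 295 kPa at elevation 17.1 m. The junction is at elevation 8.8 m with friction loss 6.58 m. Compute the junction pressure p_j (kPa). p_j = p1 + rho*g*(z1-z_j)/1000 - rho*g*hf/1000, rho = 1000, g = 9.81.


Junction pressure: p_j = p1 + rho*g*(z1 - z_j)/1000 - rho*g*hf/1000.
Elevation term = 1000*9.81*(17.1 - 8.8)/1000 = 81.423 kPa.
Friction term = 1000*9.81*6.58/1000 = 64.55 kPa.
p_j = 295 + 81.423 - 64.55 = 311.87 kPa.

311.87
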